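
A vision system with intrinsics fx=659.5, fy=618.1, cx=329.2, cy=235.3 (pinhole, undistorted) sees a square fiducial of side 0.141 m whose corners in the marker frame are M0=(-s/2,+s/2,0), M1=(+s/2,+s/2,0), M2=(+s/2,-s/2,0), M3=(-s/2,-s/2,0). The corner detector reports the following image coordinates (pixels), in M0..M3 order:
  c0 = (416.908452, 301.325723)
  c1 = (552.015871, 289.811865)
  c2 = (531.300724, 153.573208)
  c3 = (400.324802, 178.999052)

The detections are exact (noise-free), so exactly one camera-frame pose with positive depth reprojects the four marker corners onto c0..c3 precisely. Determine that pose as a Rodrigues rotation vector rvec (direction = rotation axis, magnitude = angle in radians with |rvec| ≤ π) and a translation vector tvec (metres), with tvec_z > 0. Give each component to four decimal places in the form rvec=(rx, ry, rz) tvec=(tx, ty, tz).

rvec=(-0.0401, 0.5536, -0.1350) tvec=(0.1443, -0.0047, 0.6692)

Intrinsics K: fx=659.5, fy=618.1, cx=329.2, cy=235.3
Marker side s = 0.141 m; corners in marker frame (Z=0):
  M0 = (-0.0705, +0.0705, 0)
  M1 = (+0.0705, +0.0705, 0)
  M2 = (+0.0705, -0.0705, 0)
  M3 = (-0.0705, -0.0705, 0)
Detected image corners:
  c0 = (416.908452, 301.325723) px
  c1 = (552.015871, 289.811865) px
  c2 = (531.300724, 153.573208) px
  c3 = (400.324802, 178.999052) px
Planar DLT: solve 8×8 A·h = b for H (H[2,2]=1):
  H  [+573.28832 +78.70249 +471.41095]
  H  [-311.28164 +888.54718 +230.92865]
  H  [-0.77905 -0.11104 +1.00000]
B = K⁻¹H; ‖b₁‖=1.494231, ‖b₂‖=1.494231; λ = 2/(‖b₁‖+‖b₂‖) = 0.669240, sign → tz>0 ⇒ λ=+0.669240
r₁ = λ·B[:,0] = (+0.84201,-0.13856,-0.52137); r₂ = λ·B[:,1] = (+0.11696,+0.99035,-0.07431)
r₃ = r₁×r₂ = (+0.52664,+0.00159,+0.85009); SVD([r₁ r₂ r₃]) → R = UVᵀ:
  R  [+0.84201 +0.11696 +0.52664]
  R  [-0.13856 +0.99035 +0.00159]
  R  [-0.52137 -0.07431 +0.85009]
t = (+0.14431, -0.00473, +0.66924) m
tr R = 2.682447; θ = arccos((tr R − 1)/2) = 0.571254 rad = 32.730°
axis k = ((R−Rᵀ)₃₂, (R−Rᵀ)₁₃, (R−Rᵀ)₂₁) / (2 sinθ) = (-0.070191, +0.969144, -0.236290)
rvec = θ·k = (-0.040097, +0.553627, -0.134982)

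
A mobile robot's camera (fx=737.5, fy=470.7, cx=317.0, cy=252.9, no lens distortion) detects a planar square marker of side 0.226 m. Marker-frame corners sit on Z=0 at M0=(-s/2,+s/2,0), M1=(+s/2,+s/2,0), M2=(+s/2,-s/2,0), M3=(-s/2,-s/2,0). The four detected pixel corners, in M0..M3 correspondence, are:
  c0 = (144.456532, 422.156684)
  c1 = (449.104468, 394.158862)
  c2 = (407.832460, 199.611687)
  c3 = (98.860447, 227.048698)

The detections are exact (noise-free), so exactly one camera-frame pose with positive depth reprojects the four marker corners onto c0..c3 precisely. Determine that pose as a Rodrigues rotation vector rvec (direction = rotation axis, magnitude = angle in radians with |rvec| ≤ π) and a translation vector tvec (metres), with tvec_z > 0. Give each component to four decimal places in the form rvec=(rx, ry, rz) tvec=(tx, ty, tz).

rvec=(0.0311, -0.0136, -0.1391) tvec=(-0.0302, 0.0669, 0.5383)

Intrinsics K: fx=737.5, fy=470.7, cx=317.0, cy=252.9
Marker side s = 0.226 m; corners in marker frame (Z=0):
  M0 = (-0.1130, +0.1130, 0)
  M1 = (+0.1130, +0.1130, 0)
  M2 = (+0.1130, -0.1130, 0)
  M3 = (-0.1130, -0.1130, 0)
Detected image corners:
  c0 = (144.456532, 422.156684) px
  c1 = (449.104468, 394.158862) px
  c2 = (407.832460, 199.611687) px
  c3 = (98.860447, 227.048698) px
Planar DLT: solve 8×8 A·h = b for H (H[2,2]=1):
  H  [+1363.32849 +208.49165 +275.57634]
  H  [-116.06957 +880.51257 +311.36426]
  H  [+0.02118 +0.05936 +1.00000]
B = K⁻¹H; ‖b₁‖=1.857598, ‖b₂‖=1.857598; λ = 2/(‖b₁‖+‖b₂‖) = 0.538330, sign → tz>0 ⇒ λ=+0.538330
r₁ = λ·B[:,0] = (+0.99024,-0.13887,+0.01140); r₂ = λ·B[:,1] = (+0.13845,+0.98985,+0.03196)
r₃ = r₁×r₂ = (-0.01573,-0.03007,+0.99942); SVD([r₁ r₂ r₃]) → R = UVᵀ:
  R  [+0.99024 +0.13845 -0.01573]
  R  [-0.13887 +0.98985 -0.03007]
  R  [+0.01140 +0.03196 +0.99942]
t = (-0.03024, +0.06686, +0.53833) m
tr R = 2.979522; θ = arccos((tr R − 1)/2) = 0.143222 rad = 8.206°
axis k = ((R−Rᵀ)₃₂, (R−Rᵀ)₁₃, (R−Rᵀ)₂₁) / (2 sinθ) = (+0.217269, -0.095031, -0.971475)
rvec = θ·k = (+0.031118, -0.013611, -0.139137)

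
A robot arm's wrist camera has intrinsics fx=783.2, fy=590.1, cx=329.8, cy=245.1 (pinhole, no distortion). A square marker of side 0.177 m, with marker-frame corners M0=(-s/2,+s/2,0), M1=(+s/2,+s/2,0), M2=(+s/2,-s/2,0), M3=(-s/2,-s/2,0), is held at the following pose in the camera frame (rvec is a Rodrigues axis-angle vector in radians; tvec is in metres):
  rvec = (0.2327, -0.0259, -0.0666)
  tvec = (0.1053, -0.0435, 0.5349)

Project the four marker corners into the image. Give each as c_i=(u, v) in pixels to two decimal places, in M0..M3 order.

c0=(361.76, 296.80) c1=(609.84, 283.58) c2=(615.15, 90.12) c3=(347.29, 103.20)

Intrinsics K: fx=783.2, fy=590.1, cx=329.8, cy=245.1
Marker side s = 0.177 m; corners in marker frame (Z=0):
  M0 = (-0.0885, +0.0885, 0)
  M1 = (+0.0885, +0.0885, 0)
  M2 = (+0.0885, -0.0885, 0)
  M3 = (-0.0885, -0.0885, 0)
rvec = (0.2327, -0.0259, -0.0666), |rvec| = θ = 0.24342 rad = 13.947°
Rodrigues: sinθ=0.24103, 1−cosθ=0.02948; R = I + sinθ·[k]× + (1−cosθ)·[k]×²:
    [+0.99746 +0.06295 -0.03336]
    [-0.06894 +0.97085 -0.22955]
    [+0.01793 +0.23127 +0.97273]
t = (0.1053, -0.0435, 0.5349) m
M0: Pc = R·M0+t = (+0.02260, +0.04852, +0.55378); u = 783.2·(+0.02260)/0.55378 + 329.8 = 361.7564, v = 590.1·(+0.04852)/0.55378 + 245.1 = 296.8042
M1: Pc = R·M1+t = (+0.19915, +0.03632, +0.55695); u = 783.2·(+0.19915)/0.55695 + 329.8 = 609.8428, v = 590.1·(+0.03632)/0.55695 + 245.1 = 283.5804
M2: Pc = R·M2+t = (+0.18800, -0.13552, +0.51602); u = 783.2·(+0.18800)/0.51602 + 329.8 = 615.1476, v = 590.1·(-0.13552)/0.51602 + 245.1 = 90.1226
M3: Pc = R·M3+t = (+0.01145, -0.12332, +0.51285); u = 783.2·(+0.01145)/0.51285 + 329.8 = 347.2924, v = 590.1·(-0.12332)/0.51285 + 245.1 = 103.2045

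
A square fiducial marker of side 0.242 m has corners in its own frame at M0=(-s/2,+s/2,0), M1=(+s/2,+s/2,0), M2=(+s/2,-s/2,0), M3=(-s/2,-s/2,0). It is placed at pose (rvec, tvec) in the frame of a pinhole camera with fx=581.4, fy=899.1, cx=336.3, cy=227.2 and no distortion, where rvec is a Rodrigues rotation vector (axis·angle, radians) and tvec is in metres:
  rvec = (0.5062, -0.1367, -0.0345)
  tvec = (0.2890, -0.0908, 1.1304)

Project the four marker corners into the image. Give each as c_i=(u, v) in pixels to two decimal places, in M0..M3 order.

c0=(420.00, 244.85) c1=(533.68, 232.36) c2=(555.14, 57.83) c3=(429.42, 66.84)

Intrinsics K: fx=581.4, fy=899.1, cx=336.3, cy=227.2
Marker side s = 0.242 m; corners in marker frame (Z=0):
  M0 = (-0.1210, +0.1210, 0)
  M1 = (+0.1210, +0.1210, 0)
  M2 = (+0.1210, -0.1210, 0)
  M3 = (-0.1210, -0.1210, 0)
rvec = (0.5062, -0.1367, -0.0345), |rvec| = θ = 0.52547 rad = 30.107°
Rodrigues: sinθ=0.50162, 1−cosθ=0.13491; R = I + sinθ·[k]× + (1−cosθ)·[k]×²:
    [+0.99029 -0.00088 -0.13903]
    [-0.06674 +0.87422 -0.48092]
    [+0.12196 +0.48553 +0.86567]
t = (0.2890, -0.0908, 1.1304) m
M0: Pc = R·M0+t = (+0.16907, +0.02306, +1.17439); u = 581.4·(+0.16907)/1.17439 + 336.3 = 420.0002, v = 899.1·(+0.02306)/1.17439 + 227.2 = 244.8519
M1: Pc = R·M1+t = (+0.40872, +0.00690, +1.20391); u = 581.4·(+0.40872)/1.20391 + 336.3 = 533.6817, v = 899.1·(+0.00690)/1.20391 + 227.2 = 232.3565
M2: Pc = R·M2+t = (+0.40893, -0.20466, +1.08641); u = 581.4·(+0.40893)/1.08641 + 336.3 = 555.1425, v = 899.1·(-0.20466)/1.08641 + 227.2 = 57.8283
M3: Pc = R·M3+t = (+0.16928, -0.18850, +1.05689); u = 581.4·(+0.16928)/1.05689 + 336.3 = 429.4220, v = 899.1·(-0.18850)/1.05689 + 227.2 = 66.8390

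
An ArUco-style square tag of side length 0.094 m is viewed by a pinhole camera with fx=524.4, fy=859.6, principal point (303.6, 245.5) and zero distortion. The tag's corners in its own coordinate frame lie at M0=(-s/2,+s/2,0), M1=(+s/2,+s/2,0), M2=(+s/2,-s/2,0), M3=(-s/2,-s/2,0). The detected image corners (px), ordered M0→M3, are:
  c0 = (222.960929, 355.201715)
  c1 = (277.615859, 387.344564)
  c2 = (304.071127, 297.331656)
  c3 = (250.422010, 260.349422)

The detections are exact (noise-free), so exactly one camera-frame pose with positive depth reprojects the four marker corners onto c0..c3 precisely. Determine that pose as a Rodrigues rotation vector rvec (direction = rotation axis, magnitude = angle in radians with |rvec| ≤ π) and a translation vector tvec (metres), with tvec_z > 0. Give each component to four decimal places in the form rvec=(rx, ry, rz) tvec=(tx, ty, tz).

Intrinsics K: fx=524.4, fy=859.6, cx=303.6, cy=245.5
Marker side s = 0.094 m; corners in marker frame (Z=0):
  M0 = (-0.0470, +0.0470, 0)
  M1 = (+0.0470, +0.0470, 0)
  M2 = (+0.0470, -0.0470, 0)
  M3 = (-0.0470, -0.0470, 0)
Detected image corners:
  c0 = (222.960929, 355.201715) px
  c1 = (277.615859, 387.344564) px
  c2 = (304.071127, 297.331656) px
  c3 = (250.422010, 260.349422) px
Planar DLT: solve 8×8 A·h = b for H (H[2,2]=1):
  H  [+716.38906 -268.93620 +264.40175]
  H  [+540.48938 +1004.51847 +325.63474]
  H  [+0.53186 +0.06718 +1.00000]
B = K⁻¹H; ‖b₁‖=1.276736, ‖b₂‖=1.276735; λ = 2/(‖b₁‖+‖b₂‖) = 0.783248, sign → tz>0 ⇒ λ=+0.783248
r₁ = λ·B[:,0] = (+0.82883,+0.37351,+0.41658); r₂ = λ·B[:,1] = (-0.43215,+0.90027,+0.05262)
r₃ = r₁×r₂ = (-0.35538,-0.22363,+0.90758); SVD([r₁ r₂ r₃]) → R = UVᵀ:
  R  [+0.82883 -0.43215 -0.35538]
  R  [+0.37351 +0.90027 -0.22363]
  R  [+0.41658 +0.05262 +0.90758]
t = (-0.05855, +0.07302, +0.78325) m
tr R = 2.636672; θ = arccos((tr R − 1)/2) = 0.612287 rad = 35.081°
axis k = ((R−Rᵀ)₃₂, (R−Rᵀ)₁₃, (R−Rᵀ)₂₁) / (2 sinθ) = (+0.240325, -0.671567, +0.700886)
rvec = θ·k = (+0.147148, -0.411192, +0.429143)

rvec=(0.1471, -0.4112, 0.4291) tvec=(-0.0585, 0.0730, 0.7832)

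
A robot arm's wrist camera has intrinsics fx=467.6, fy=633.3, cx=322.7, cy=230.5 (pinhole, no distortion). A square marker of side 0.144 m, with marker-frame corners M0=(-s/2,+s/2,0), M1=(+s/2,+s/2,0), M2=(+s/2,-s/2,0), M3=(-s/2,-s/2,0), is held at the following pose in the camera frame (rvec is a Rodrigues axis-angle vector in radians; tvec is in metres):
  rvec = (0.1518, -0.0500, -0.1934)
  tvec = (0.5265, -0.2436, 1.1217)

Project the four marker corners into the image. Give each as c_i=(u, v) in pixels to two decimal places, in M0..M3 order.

c0=(516.90, 141.02) c1=(574.16, 125.74) c2=(567.86, 44.17) c3=(509.41, 59.39)

Intrinsics K: fx=467.6, fy=633.3, cx=322.7, cy=230.5
Marker side s = 0.144 m; corners in marker frame (Z=0):
  M0 = (-0.0720, +0.0720, 0)
  M1 = (+0.0720, +0.0720, 0)
  M2 = (+0.0720, -0.0720, 0)
  M3 = (-0.0720, -0.0720, 0)
rvec = (0.1518, -0.0500, -0.1934), |rvec| = θ = 0.25089 rad = 14.375°
Rodrigues: sinθ=0.24827, 1−cosθ=0.03131; R = I + sinθ·[k]× + (1−cosθ)·[k]×²:
    [+0.98015 +0.18760 -0.06408]
    [-0.19515 +0.96993 -0.14540]
    [+0.03487 +0.15502 +0.98730]
t = (0.5265, -0.2436, 1.1217) m
M0: Pc = R·M0+t = (+0.46944, -0.15971, +1.13035); u = 467.6·(+0.46944)/1.13035 + 322.7 = 516.8950, v = 633.3·(-0.15971)/1.13035 + 230.5 = 141.0174
M1: Pc = R·M1+t = (+0.61058, -0.18782, +1.13537); u = 467.6·(+0.61058)/1.13537 + 322.7 = 574.1650, v = 633.3·(-0.18782)/1.13537 + 230.5 = 125.7382
M2: Pc = R·M2+t = (+0.58356, -0.32749, +1.11305); u = 467.6·(+0.58356)/1.11305 + 322.7 = 567.8592, v = 633.3·(-0.32749)/1.11305 + 230.5 = 44.1677
M3: Pc = R·M3+t = (+0.44242, -0.29938, +1.10803); u = 467.6·(+0.44242)/1.10803 + 322.7 = 509.4069, v = 633.3·(-0.29938)/1.10803 + 230.5 = 59.3850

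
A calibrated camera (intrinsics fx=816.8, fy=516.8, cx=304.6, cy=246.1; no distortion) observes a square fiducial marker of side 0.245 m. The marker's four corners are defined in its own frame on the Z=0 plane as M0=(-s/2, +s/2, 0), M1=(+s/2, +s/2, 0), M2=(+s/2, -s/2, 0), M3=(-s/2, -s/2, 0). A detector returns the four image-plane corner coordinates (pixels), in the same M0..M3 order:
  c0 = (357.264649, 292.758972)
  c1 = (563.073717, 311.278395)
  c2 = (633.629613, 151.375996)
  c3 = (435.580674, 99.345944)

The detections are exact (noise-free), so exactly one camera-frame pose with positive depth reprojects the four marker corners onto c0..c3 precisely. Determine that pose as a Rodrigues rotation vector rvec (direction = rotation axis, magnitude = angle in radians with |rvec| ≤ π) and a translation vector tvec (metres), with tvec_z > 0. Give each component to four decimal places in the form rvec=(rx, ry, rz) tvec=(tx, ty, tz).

Intrinsics K: fx=816.8, fy=516.8, cx=304.6, cy=246.1
Marker side s = 0.245 m; corners in marker frame (Z=0):
  M0 = (-0.1225, +0.1225, 0)
  M1 = (+0.1225, +0.1225, 0)
  M2 = (+0.1225, -0.1225, 0)
  M3 = (-0.1225, -0.1225, 0)
Detected image corners:
  c0 = (357.264649, 292.758972) px
  c1 = (563.073717, 311.278395) px
  c2 = (633.629613, 151.375996) px
  c3 = (435.580674, 99.345944) px
Planar DLT: solve 8×8 A·h = b for H (H[2,2]=1):
  H  [+1197.64456 -242.80811 +506.12164]
  H  [+303.31660 +740.35267 +216.60661]
  H  [+0.75035 +0.11974 +1.00000]
B = K⁻¹H; ‖b₁‖=1.422459, ‖b₂‖=1.422459; λ = 2/(‖b₁‖+‖b₂‖) = 0.703008, sign → tz>0 ⇒ λ=+0.703008
r₁ = λ·B[:,0] = (+0.83408,+0.16141,+0.52750); r₂ = λ·B[:,1] = (-0.24037,+0.96702,+0.08418)
r₃ = r₁×r₂ = (-0.49652,-0.19701,+0.84538); SVD([r₁ r₂ r₃]) → R = UVᵀ:
  R  [+0.83408 -0.24037 -0.49652]
  R  [+0.16141 +0.96702 -0.19701]
  R  [+0.52750 +0.08418 +0.84538]
t = (+0.17345, -0.04012, +0.70301) m
tr R = 2.646480; θ = arccos((tr R − 1)/2) = 0.603701 rad = 34.590°
axis k = ((R−Rᵀ)₃₂, (R−Rᵀ)₁₃, (R−Rᵀ)₂₁) / (2 sinθ) = (+0.247655, -0.901910, +0.353873)
rvec = θ·k = (+0.149510, -0.544484, +0.213633)

rvec=(0.1495, -0.5445, 0.2136) tvec=(0.1734, -0.0401, 0.7030)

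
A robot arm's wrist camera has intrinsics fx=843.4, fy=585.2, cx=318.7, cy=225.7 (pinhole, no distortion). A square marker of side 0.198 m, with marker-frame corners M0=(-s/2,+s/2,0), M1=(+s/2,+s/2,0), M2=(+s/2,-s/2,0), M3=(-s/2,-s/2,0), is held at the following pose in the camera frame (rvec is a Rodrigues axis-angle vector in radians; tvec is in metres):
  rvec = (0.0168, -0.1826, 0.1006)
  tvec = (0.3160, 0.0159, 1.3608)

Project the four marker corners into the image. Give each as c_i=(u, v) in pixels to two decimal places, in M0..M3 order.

Intrinsics K: fx=843.4, fy=585.2, cx=318.7, cy=225.7
Marker side s = 0.198 m; corners in marker frame (Z=0):
  M0 = (-0.0990, +0.0990, 0)
  M1 = (+0.0990, +0.0990, 0)
  M2 = (+0.0990, -0.0990, 0)
  M3 = (-0.0990, -0.0990, 0)
rvec = (0.0168, -0.1826, 0.1006), |rvec| = θ = 0.20915 rad = 11.984°
Rodrigues: sinθ=0.20763, 1−cosθ=0.02179; R = I + sinθ·[k]× + (1−cosθ)·[k]×²:
    [+0.97835 -0.10140 -0.18043]
    [+0.09834 +0.99482 -0.02583]
    [+0.18211 +0.00753 +0.98325]
t = (0.3160, 0.0159, 1.3608) m
M0: Pc = R·M0+t = (+0.20911, +0.10465, +1.34352); u = 843.4·(+0.20911)/1.34352 + 318.7 = 449.9671, v = 585.2·(+0.10465)/1.34352 + 225.7 = 271.2833
M1: Pc = R·M1+t = (+0.40282, +0.12412, +1.37957); u = 843.4·(+0.40282)/1.37957 + 318.7 = 564.9621, v = 585.2·(+0.12412)/1.37957 + 225.7 = 278.3514
M2: Pc = R·M2+t = (+0.42289, -0.07285, +1.37808); u = 843.4·(+0.42289)/1.37808 + 318.7 = 577.5154, v = 585.2·(-0.07285)/1.37808 + 225.7 = 194.7639
M3: Pc = R·M3+t = (+0.22918, -0.09232, +1.34203); u = 843.4·(+0.22918)/1.34203 + 318.7 = 462.7300, v = 585.2·(-0.09232)/1.34203 + 225.7 = 185.4421

c0=(449.97, 271.28) c1=(564.96, 278.35) c2=(577.52, 194.76) c3=(462.73, 185.44)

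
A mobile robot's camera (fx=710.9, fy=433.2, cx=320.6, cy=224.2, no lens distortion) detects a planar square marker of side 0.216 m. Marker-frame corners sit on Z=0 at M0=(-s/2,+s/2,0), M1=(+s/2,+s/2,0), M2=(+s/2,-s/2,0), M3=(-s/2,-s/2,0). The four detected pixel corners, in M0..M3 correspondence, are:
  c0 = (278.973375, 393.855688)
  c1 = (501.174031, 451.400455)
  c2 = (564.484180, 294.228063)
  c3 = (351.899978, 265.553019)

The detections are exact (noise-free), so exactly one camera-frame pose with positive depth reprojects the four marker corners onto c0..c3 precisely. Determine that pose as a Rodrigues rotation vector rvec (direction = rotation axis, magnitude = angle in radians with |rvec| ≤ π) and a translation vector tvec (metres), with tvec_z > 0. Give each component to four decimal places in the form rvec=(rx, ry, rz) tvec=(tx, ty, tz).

rvec=(-0.3890, 0.5105, 0.2576) tvec=(0.0876, 0.1825, 0.6495)

Intrinsics K: fx=710.9, fy=433.2, cx=320.6, cy=224.2
Marker side s = 0.216 m; corners in marker frame (Z=0):
  M0 = (-0.1080, +0.1080, 0)
  M1 = (+0.1080, +0.1080, 0)
  M2 = (+0.1080, -0.1080, 0)
  M3 = (-0.1080, -0.1080, 0)
Detected image corners:
  c0 = (278.973375, 393.855688) px
  c1 = (501.174031, 451.400455) px
  c2 = (564.484180, 294.228063) px
  c3 = (351.899978, 265.553019) px
Planar DLT: solve 8×8 A·h = b for H (H[2,2]=1):
  H  [+666.50493 -510.31873 +416.42839]
  H  [-84.32928 +495.18746 +345.89142]
  H  [-0.79892 -0.45513 +1.00000]
B = K⁻¹H; ‖b₁‖=1.539659, ‖b₂‖=1.539659; λ = 2/(‖b₁‖+‖b₂‖) = 0.649495, sign → tz>0 ⇒ λ=+0.649495
r₁ = λ·B[:,0] = (+0.84294,+0.14212,-0.51889); r₂ = λ·B[:,1] = (-0.33293,+0.89542,-0.29560)
r₃ = r₁×r₂ = (+0.42262,+0.42193,+0.80210); SVD([r₁ r₂ r₃]) → R = UVᵀ:
  R  [+0.84294 -0.33293 +0.42262]
  R  [+0.14212 +0.89542 +0.42193]
  R  [-0.51889 -0.29560 +0.80210]
t = (+0.08755, +0.18245, +0.64949) m
tr R = 2.540466; θ = arccos((tr R − 1)/2) = 0.691590 rad = 39.625°
axis k = ((R−Rᵀ)₃₂, (R−Rᵀ)₁₃, (R−Rᵀ)₂₁) / (2 sinθ) = (-0.562541, +0.738135, +0.372430)
rvec = θ·k = (-0.389048, +0.510487, +0.257569)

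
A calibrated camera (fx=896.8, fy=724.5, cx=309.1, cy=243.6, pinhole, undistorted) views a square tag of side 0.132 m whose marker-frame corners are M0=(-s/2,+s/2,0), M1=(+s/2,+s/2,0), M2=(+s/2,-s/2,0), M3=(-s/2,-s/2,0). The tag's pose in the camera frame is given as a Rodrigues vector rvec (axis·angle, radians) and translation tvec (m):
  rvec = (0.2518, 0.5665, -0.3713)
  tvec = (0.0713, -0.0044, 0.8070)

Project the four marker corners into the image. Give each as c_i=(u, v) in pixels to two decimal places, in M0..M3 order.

c0=(358.24, 305.76) c1=(481.62, 278.34) c2=(422.04, 165.59) c3=(301.44, 203.61)

Intrinsics K: fx=896.8, fy=724.5, cx=309.1, cy=243.6
Marker side s = 0.132 m; corners in marker frame (Z=0):
  M0 = (-0.0660, +0.0660, 0)
  M1 = (+0.0660, +0.0660, 0)
  M2 = (+0.0660, -0.0660, 0)
  M3 = (-0.0660, -0.0660, 0)
rvec = (0.2518, 0.5665, -0.3713), |rvec| = θ = 0.72263 rad = 41.403°
Rodrigues: sinθ=0.66136, 1−cosθ=0.24993; R = I + sinθ·[k]× + (1−cosθ)·[k]×²:
    [+0.78042 +0.40809 +0.47372]
    [-0.27155 +0.90367 -0.33112]
    [-0.56322 +0.12978 +0.81606]
t = (0.0713, -0.0044, 0.8070) m
M0: Pc = R·M0+t = (+0.04673, +0.07316, +0.85274); u = 896.8·(+0.04673)/0.85274 + 309.1 = 358.2409, v = 724.5·(+0.07316)/0.85274 + 243.6 = 305.7616
M1: Pc = R·M1+t = (+0.14974, +0.03732, +0.77839); u = 896.8·(+0.14974)/0.77839 + 309.1 = 481.6198, v = 724.5·(+0.03732)/0.77839 + 243.6 = 278.3363
M2: Pc = R·M2+t = (+0.09587, -0.08196, +0.76126); u = 896.8·(+0.09587)/0.76126 + 309.1 = 422.0432, v = 724.5·(-0.08196)/0.76126 + 243.6 = 165.5939
M3: Pc = R·M3+t = (-0.00714, -0.04612, +0.83561); u = 896.8·(-0.00714)/0.83561 + 309.1 = 301.4355, v = 724.5·(-0.04612)/0.83561 + 243.6 = 203.6122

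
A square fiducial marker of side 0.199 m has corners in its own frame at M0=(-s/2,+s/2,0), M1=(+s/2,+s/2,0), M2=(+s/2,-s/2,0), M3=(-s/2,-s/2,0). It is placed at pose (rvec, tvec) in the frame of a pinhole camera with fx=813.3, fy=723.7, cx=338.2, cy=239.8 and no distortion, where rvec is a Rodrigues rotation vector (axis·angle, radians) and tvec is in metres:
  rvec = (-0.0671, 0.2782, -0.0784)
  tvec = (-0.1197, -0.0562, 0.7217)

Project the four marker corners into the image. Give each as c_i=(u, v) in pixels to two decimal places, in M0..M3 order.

c0=(109.58, 289.98) c1=(317.41, 275.79) c2=(302.20, 71.04) c3=(99.66, 99.57)

Intrinsics K: fx=813.3, fy=723.7, cx=338.2, cy=239.8
Marker side s = 0.199 m; corners in marker frame (Z=0):
  M0 = (-0.0995, +0.0995, 0)
  M1 = (+0.0995, +0.0995, 0)
  M2 = (+0.0995, -0.0995, 0)
  M3 = (-0.0995, -0.0995, 0)
rvec = (-0.0671, 0.2782, -0.0784), |rvec| = θ = 0.29672 rad = 17.001°
Rodrigues: sinθ=0.29239, 1−cosθ=0.04370; R = I + sinθ·[k]× + (1−cosθ)·[k]×²:
    [+0.95853 +0.06799 +0.27675]
    [-0.08652 +0.99471 +0.05529]
    [-0.27152 -0.07695 +0.95935]
t = (-0.1197, -0.0562, 0.7217) m
M0: Pc = R·M0+t = (-0.20831, +0.05138, +0.74106); u = 813.3·(-0.20831)/0.74106 + 338.2 = 109.5845, v = 723.7·(+0.05138)/0.74106 + 239.8 = 289.9791
M1: Pc = R·M1+t = (-0.01756, +0.03417, +0.68703); u = 813.3·(-0.01756)/0.68703 + 338.2 = 317.4115, v = 723.7·(+0.03417)/0.68703 + 239.8 = 275.7891
M2: Pc = R·M2+t = (-0.03109, -0.16378, +0.70234); u = 813.3·(-0.03109)/0.70234 + 338.2 = 302.1973, v = 723.7·(-0.16378)/0.70234 + 239.8 = 71.0360
M3: Pc = R·M3+t = (-0.22184, -0.14657, +0.75637); u = 813.3·(-0.22184)/0.75637 + 338.2 = 99.6645, v = 723.7·(-0.14657)/0.75637 + 239.8 = 99.5658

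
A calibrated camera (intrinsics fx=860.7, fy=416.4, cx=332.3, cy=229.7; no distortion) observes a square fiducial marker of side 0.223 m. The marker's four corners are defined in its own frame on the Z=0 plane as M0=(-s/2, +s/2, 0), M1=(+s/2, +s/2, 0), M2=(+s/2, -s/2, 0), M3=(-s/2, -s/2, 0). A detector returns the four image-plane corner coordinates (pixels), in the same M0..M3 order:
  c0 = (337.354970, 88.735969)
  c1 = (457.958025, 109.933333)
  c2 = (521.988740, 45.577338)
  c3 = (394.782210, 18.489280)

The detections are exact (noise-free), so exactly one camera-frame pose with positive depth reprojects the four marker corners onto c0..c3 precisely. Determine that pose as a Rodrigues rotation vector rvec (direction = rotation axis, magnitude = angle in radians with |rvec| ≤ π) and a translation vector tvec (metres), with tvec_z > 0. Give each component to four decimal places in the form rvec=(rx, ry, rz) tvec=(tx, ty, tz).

Intrinsics K: fx=860.7, fy=416.4, cx=332.3, cy=229.7
Marker side s = 0.223 m; corners in marker frame (Z=0):
  M0 = (-0.1115, +0.1115, 0)
  M1 = (+0.1115, +0.1115, 0)
  M2 = (+0.1115, -0.1115, 0)
  M3 = (-0.1115, -0.1115, 0)
Detected image corners:
  c0 = (337.354970, 88.735969) px
  c1 = (457.958025, 109.933333) px
  c2 = (521.988740, 45.577338) px
  c3 = (394.782210, 18.489280) px
Planar DLT: solve 8×8 A·h = b for H (H[2,2]=1):
  H  [+666.69007 -115.73344 +428.58111]
  H  [+124.85968 +325.51246 +67.41162]
  H  [+0.26090 +0.36686 +1.00000]
B = K⁻¹H; ‖b₁‖=0.739239, ‖b₂‖=0.739239; λ = 2/(‖b₁‖+‖b₂‖) = 1.352742, sign → tz>0 ⇒ λ=+1.352742
r₁ = λ·B[:,0] = (+0.91156,+0.21094,+0.35292); r₂ = λ·B[:,1] = (-0.37350,+0.78372,+0.49627)
r₃ = r₁×r₂ = (-0.17191,-0.58420,+0.79320); SVD([r₁ r₂ r₃]) → R = UVᵀ:
  R  [+0.91156 -0.37350 -0.17191]
  R  [+0.21094 +0.78372 -0.58420]
  R  [+0.35292 +0.49627 +0.79320]
t = (+0.15132, -0.52722, +1.35274) m
tr R = 2.488481; θ = arccos((tr R − 1)/2) = 0.731399 rad = 41.906°
axis k = ((R−Rᵀ)₃₂, (R−Rᵀ)₁₃, (R−Rᵀ)₂₁) / (2 sinθ) = (+0.808839, -0.392892, +0.437511)
rvec = θ·k = (+0.591584, -0.287361, +0.319995)

rvec=(0.5916, -0.2874, 0.3200) tvec=(0.1513, -0.5272, 1.3527)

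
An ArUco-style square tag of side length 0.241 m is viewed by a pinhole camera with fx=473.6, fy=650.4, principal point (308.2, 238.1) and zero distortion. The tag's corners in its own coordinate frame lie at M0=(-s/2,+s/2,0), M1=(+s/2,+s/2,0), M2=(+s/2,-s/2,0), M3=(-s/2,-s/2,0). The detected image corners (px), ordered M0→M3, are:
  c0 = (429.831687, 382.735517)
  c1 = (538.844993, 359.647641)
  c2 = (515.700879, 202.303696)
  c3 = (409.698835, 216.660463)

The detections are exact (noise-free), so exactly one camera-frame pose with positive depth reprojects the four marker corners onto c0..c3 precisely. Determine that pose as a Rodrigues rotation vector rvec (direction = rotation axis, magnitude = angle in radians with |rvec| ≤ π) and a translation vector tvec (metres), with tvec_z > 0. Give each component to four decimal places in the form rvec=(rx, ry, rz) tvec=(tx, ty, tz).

rvec=(-0.1648, -0.1910, -0.1156) tvec=(0.3382, 0.0747, 0.9622)

Intrinsics K: fx=473.6, fy=650.4, cx=308.2, cy=238.1
Marker side s = 0.241 m; corners in marker frame (Z=0):
  M0 = (-0.1205, +0.1205, 0)
  M1 = (+0.1205, +0.1205, 0)
  M2 = (+0.1205, -0.1205, 0)
  M3 = (-0.1205, -0.1205, 0)
Detected image corners:
  c0 = (429.831687, 382.735517) px
  c1 = (538.844993, 359.647641) px
  c2 = (515.700879, 202.303696) px
  c3 = (409.698835, 216.660463) px
Planar DLT: solve 8×8 A·h = b for H (H[2,2]=1):
  H  [+543.41397 +15.29468 +474.64651]
  H  [-17.59518 +624.77533 +288.56880]
  H  [+0.20578 -0.15764 +1.00000]
B = K⁻¹H; ‖b₁‖=1.039232, ‖b₂‖=1.039232; λ = 2/(‖b₁‖+‖b₂‖) = 0.962249, sign → tz>0 ⇒ λ=+0.962249
r₁ = λ·B[:,0] = (+0.97524,-0.09852,+0.19802); r₂ = λ·B[:,1] = (+0.12979,+0.97987,-0.15169)
r₃ = r₁×r₂ = (-0.17908,+0.17363,+0.96839); SVD([r₁ r₂ r₃]) → R = UVᵀ:
  R  [+0.97524 +0.12979 -0.17908]
  R  [-0.09852 +0.97987 +0.17363]
  R  [+0.19802 -0.15169 +0.96839]
t = (+0.33818, +0.07467, +0.96225) m
tr R = 2.923495; θ = arccos((tr R − 1)/2) = 0.277485 rad = 15.899°
axis k = ((R−Rᵀ)₃₂, (R−Rᵀ)₁₃, (R−Rᵀ)₂₁) / (2 sinθ) = (-0.593795, -0.688296, -0.416721)
rvec = θ·k = (-0.164769, -0.190992, -0.115634)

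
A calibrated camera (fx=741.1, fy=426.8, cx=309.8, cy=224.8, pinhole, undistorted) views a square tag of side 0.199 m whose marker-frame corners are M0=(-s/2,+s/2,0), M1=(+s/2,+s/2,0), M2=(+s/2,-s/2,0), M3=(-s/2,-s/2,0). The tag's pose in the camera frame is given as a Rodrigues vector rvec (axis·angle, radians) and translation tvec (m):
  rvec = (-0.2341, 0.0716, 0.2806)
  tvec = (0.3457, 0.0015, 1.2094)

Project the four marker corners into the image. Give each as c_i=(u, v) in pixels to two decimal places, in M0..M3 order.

Intrinsics K: fx=741.1, fy=426.8, cx=309.8, cy=224.8
Marker side s = 0.199 m; corners in marker frame (Z=0):
  M0 = (-0.0995, +0.0995, 0)
  M1 = (+0.0995, +0.0995, 0)
  M2 = (+0.0995, -0.0995, 0)
  M3 = (-0.0995, -0.0995, 0)
rvec = (-0.2341, 0.0716, 0.2806), |rvec| = θ = 0.37238 rad = 21.336°
Rodrigues: sinθ=0.36383, 1−cosθ=0.06854; R = I + sinθ·[k]× + (1−cosθ)·[k]×²:
    [+0.95855 -0.28244 +0.03749]
    [+0.26588 +0.93400 +0.23866]
    [-0.10242 -0.21880 +0.97038]
t = (0.3457, 0.0015, 1.2094) m
M0: Pc = R·M0+t = (+0.22222, +0.06798, +1.19782); u = 741.1·(+0.22222)/1.19782 + 309.8 = 447.2897, v = 426.8·(+0.06798)/1.19782 + 224.8 = 249.0216
M1: Pc = R·M1+t = (+0.41297, +0.12089, +1.17744); u = 741.1·(+0.41297)/1.17744 + 309.8 = 569.7320, v = 426.8·(+0.12089)/1.17744 + 224.8 = 268.6195
M2: Pc = R·M2+t = (+0.46918, -0.06498, +1.22098); u = 741.1·(+0.46918)/1.22098 + 309.8 = 594.5784, v = 426.8·(-0.06498)/1.22098 + 224.8 = 202.0865
M3: Pc = R·M3+t = (+0.27843, -0.11789, +1.24136); u = 741.1·(+0.27843)/1.24136 + 309.8 = 476.0228, v = 426.8·(-0.11789)/1.24136 + 224.8 = 184.2684

c0=(447.29, 249.02) c1=(569.73, 268.62) c2=(594.58, 202.09) c3=(476.02, 184.27)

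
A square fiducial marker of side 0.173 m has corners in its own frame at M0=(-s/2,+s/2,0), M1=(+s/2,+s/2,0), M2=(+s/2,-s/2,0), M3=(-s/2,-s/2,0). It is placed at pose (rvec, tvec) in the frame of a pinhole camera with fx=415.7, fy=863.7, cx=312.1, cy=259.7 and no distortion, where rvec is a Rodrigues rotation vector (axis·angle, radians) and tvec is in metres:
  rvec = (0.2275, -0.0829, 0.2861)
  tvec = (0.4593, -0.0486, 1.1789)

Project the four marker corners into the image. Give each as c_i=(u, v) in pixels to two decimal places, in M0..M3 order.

Intrinsics K: fx=415.7, fy=863.7, cx=312.1, cy=259.7
Marker side s = 0.173 m; corners in marker frame (Z=0):
  M0 = (-0.0865, +0.0865, 0)
  M1 = (+0.0865, +0.0865, 0)
  M2 = (+0.0865, -0.0865, 0)
  M3 = (-0.0865, -0.0865, 0)
rvec = (0.2275, -0.0829, 0.2861), |rvec| = θ = 0.37481 rad = 21.475°
Rodrigues: sinθ=0.36609, 1−cosθ=0.06942; R = I + sinθ·[k]× + (1−cosθ)·[k]×²:
    [+0.95615 -0.28877 -0.04881]
    [+0.27013 +0.93397 -0.23393]
    [+0.11314 +0.21049 +0.97103]
t = (0.4593, -0.0486, 1.1789) m
M0: Pc = R·M0+t = (+0.35161, +0.00882, +1.18732); u = 415.7·(+0.35161)/1.18732 + 312.1 = 435.2057, v = 863.7·(+0.00882)/1.18732 + 259.7 = 266.1179
M1: Pc = R·M1+t = (+0.51703, +0.05555, +1.20689); u = 415.7·(+0.51703)/1.20689 + 312.1 = 490.1844, v = 863.7·(+0.05555)/1.20689 + 259.7 = 299.4572
M2: Pc = R·M2+t = (+0.56699, -0.10602, +1.17048); u = 415.7·(+0.56699)/1.17048 + 312.1 = 513.4671, v = 863.7·(-0.10602)/1.17048 + 259.7 = 181.4656
M3: Pc = R·M3+t = (+0.40157, -0.15275, +1.15091); u = 415.7·(+0.40157)/1.15091 + 312.1 = 457.1449, v = 863.7·(-0.15275)/1.15091 + 259.7 = 145.0648

c0=(435.21, 266.12) c1=(490.18, 299.46) c2=(513.47, 181.47) c3=(457.14, 145.06)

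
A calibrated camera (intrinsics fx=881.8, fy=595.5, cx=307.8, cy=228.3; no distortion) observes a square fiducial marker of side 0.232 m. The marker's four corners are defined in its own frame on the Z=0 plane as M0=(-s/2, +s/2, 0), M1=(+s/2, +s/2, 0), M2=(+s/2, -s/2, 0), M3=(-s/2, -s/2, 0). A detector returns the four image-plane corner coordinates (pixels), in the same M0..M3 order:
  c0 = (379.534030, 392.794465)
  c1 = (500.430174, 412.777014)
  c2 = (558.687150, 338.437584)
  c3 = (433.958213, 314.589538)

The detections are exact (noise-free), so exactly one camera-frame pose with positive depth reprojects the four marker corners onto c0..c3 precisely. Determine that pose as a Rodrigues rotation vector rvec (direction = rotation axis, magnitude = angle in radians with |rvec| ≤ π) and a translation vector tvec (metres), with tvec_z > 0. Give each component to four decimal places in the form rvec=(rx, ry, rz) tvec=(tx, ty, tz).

Intrinsics K: fx=881.8, fy=595.5, cx=307.8, cy=228.3
Marker side s = 0.232 m; corners in marker frame (Z=0):
  M0 = (-0.1160, +0.1160, 0)
  M1 = (+0.1160, +0.1160, 0)
  M2 = (+0.1160, -0.1160, 0)
  M3 = (-0.1160, -0.1160, 0)
Detected image corners:
  c0 = (379.534030, 392.794465) px
  c1 = (500.430174, 412.777014) px
  c2 = (558.687150, 338.437584) px
  c3 = (433.958213, 314.589538) px
Planar DLT: solve 8×8 A·h = b for H (H[2,2]=1):
  H  [+603.53563 -145.90659 +468.60624]
  H  [+152.18974 +404.23277 +365.76905]
  H  [+0.15886 +0.20740 +1.00000]
B = K⁻¹H; ‖b₁‖=0.677312, ‖b₂‖=0.677312; λ = 2/(‖b₁‖+‖b₂‖) = 1.476423, sign → tz>0 ⇒ λ=+1.476423
r₁ = λ·B[:,0] = (+0.92865,+0.28741,+0.23454); r₂ = λ·B[:,1] = (-0.35118,+0.88482,+0.30620)
r₃ = r₁×r₂ = (-0.11952,-0.36672,+0.92262); SVD([r₁ r₂ r₃]) → R = UVᵀ:
  R  [+0.92865 -0.35118 -0.11952]
  R  [+0.28741 +0.88482 -0.36672]
  R  [+0.23454 +0.30620 +0.92262]
t = (+0.26924, +0.34083, +1.47642) m
tr R = 2.736092; θ = arccos((tr R − 1)/2) = 0.519543 rad = 29.768°
axis k = ((R−Rᵀ)₃₂, (R−Rᵀ)₁₃, (R−Rᵀ)₂₁) / (2 sinθ) = (+0.677693, -0.356573, +0.643108)
rvec = θ·k = (+0.352091, -0.185255, +0.334122)

rvec=(0.3521, -0.1853, 0.3341) tvec=(0.2692, 0.3408, 1.4764)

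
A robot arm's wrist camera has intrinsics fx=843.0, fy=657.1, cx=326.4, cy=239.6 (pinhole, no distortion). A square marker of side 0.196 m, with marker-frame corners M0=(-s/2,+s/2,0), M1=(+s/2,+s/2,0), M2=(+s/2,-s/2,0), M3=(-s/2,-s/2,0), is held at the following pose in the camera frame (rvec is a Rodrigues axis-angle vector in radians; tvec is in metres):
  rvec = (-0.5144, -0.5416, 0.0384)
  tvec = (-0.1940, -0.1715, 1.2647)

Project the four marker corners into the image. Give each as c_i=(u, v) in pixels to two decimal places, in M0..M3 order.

c0=(132.95, 182.12) c1=(259.65, 203.51) c2=(252.33, 123.25) c3=(134.47, 97.43)

Intrinsics K: fx=843.0, fy=657.1, cx=326.4, cy=239.6
Marker side s = 0.196 m; corners in marker frame (Z=0):
  M0 = (-0.0980, +0.0980, 0)
  M1 = (+0.0980, +0.0980, 0)
  M2 = (+0.0980, -0.0980, 0)
  M3 = (-0.0980, -0.0980, 0)
rvec = (-0.5144, -0.5416, 0.0384), |rvec| = θ = 0.74794 rad = 42.854°
Rodrigues: sinθ=0.68013, 1−cosθ=0.26691; R = I + sinθ·[k]× + (1−cosθ)·[k]×²:
    [+0.85934 +0.09801 -0.50192]
    [+0.16784 +0.87305 +0.45784]
    [+0.48307 -0.47769 +0.73380]
t = (-0.1940, -0.1715, 1.2647) m
M0: Pc = R·M0+t = (-0.26861, -0.10239, +1.17055); u = 843.0·(-0.26861)/1.17055 + 326.4 = 132.9527, v = 657.1·(-0.10239)/1.17055 + 239.6 = 182.1220
M1: Pc = R·M1+t = (-0.10018, -0.06949, +1.26523); u = 843.0·(-0.10018)/1.26523 + 326.4 = 259.6519, v = 657.1·(-0.06949)/1.26523 + 239.6 = 203.5087
M2: Pc = R·M2+t = (-0.11939, -0.24061, +1.35885); u = 843.0·(-0.11939)/1.35885 + 326.4 = 252.3339, v = 657.1·(-0.24061)/1.35885 + 239.6 = 123.2485
M3: Pc = R·M3+t = (-0.28782, -0.27351, +1.26417); u = 843.0·(-0.28782)/1.26417 + 326.4 = 134.4701, v = 657.1·(-0.27351)/1.26417 + 239.6 = 97.4345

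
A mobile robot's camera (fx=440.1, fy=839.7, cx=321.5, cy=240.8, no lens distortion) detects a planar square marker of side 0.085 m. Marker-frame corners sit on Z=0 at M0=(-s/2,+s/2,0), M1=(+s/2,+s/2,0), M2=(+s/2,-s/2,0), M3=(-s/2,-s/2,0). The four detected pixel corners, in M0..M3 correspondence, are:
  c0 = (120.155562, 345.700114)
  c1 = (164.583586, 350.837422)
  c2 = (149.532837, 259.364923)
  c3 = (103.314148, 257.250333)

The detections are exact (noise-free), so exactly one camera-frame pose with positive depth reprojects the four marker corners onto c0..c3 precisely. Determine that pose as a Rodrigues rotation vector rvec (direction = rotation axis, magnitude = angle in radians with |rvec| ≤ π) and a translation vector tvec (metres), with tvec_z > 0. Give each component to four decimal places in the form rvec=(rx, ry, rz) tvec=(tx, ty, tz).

Intrinsics K: fx=440.1, fy=839.7, cx=321.5, cy=240.8
Marker side s = 0.085 m; corners in marker frame (Z=0):
  M0 = (-0.0425, +0.0425, 0)
  M1 = (+0.0425, +0.0425, 0)
  M2 = (+0.0425, -0.0425, 0)
  M3 = (-0.0425, -0.0425, 0)
Detected image corners:
  c0 = (120.155562, 345.700114) px
  c1 = (164.583586, 350.837422) px
  c2 = (149.532837, 259.364923) px
  c3 = (103.314148, 257.250333) px
Planar DLT: solve 8×8 A·h = b for H (H[2,2]=1):
  H  [+476.49689 +270.11647 +134.19961]
  H  [-84.25608 +1243.83471 +304.42687]
  H  [-0.41999 +0.61257 +1.00000]
B = K⁻¹H; ‖b₁‖=1.451733, ‖b₂‖=1.451733; λ = 2/(‖b₁‖+‖b₂‖) = 0.688832, sign → tz>0 ⇒ λ=+0.688832
r₁ = λ·B[:,0] = (+0.95714,+0.01384,-0.28930); r₂ = λ·B[:,1] = (+0.11453,+0.89935,+0.42196)
r₃ = r₁×r₂ = (+0.26602,-0.43701,+0.85922); SVD([r₁ r₂ r₃]) → R = UVᵀ:
  R  [+0.95714 +0.11453 +0.26602]
  R  [+0.01384 +0.89935 -0.43701]
  R  [-0.28930 +0.42196 +0.85922]
t = (-0.29316, +0.05220, +0.68883) m
tr R = 2.715708; θ = arccos((tr R − 1)/2) = 0.539717 rad = 30.924°
axis k = ((R−Rᵀ)₃₂, (R−Rᵀ)₁₃, (R−Rᵀ)₂₁) / (2 sinθ) = (+0.835743, +0.540312, -0.097964)
rvec = θ·k = (+0.451065, +0.291616, -0.052873)

rvec=(0.4511, 0.2916, -0.0529) tvec=(-0.2932, 0.0522, 0.6888)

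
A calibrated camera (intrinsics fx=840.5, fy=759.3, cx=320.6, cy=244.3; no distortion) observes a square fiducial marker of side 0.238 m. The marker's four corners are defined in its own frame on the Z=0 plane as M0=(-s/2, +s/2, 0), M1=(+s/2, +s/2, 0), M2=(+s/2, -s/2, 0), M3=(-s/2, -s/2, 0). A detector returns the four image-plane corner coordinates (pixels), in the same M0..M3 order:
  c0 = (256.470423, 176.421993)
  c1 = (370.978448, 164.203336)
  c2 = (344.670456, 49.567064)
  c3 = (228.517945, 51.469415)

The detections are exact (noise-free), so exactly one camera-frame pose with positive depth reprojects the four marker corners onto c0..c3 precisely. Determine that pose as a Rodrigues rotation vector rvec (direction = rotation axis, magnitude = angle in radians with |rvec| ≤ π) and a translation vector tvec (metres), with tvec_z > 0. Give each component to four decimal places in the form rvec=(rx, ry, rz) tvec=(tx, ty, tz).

rvec=(-0.0917, -0.5531, -0.1860) tvec=(-0.0315, -0.2598, 1.4700)

Intrinsics K: fx=840.5, fy=759.3, cx=320.6, cy=244.3
Marker side s = 0.238 m; corners in marker frame (Z=0):
  M0 = (-0.1190, +0.1190, 0)
  M1 = (+0.1190, +0.1190, 0)
  M2 = (+0.1190, -0.1190, 0)
  M3 = (-0.1190, -0.1190, 0)
Detected image corners:
  c0 = (256.470423, 176.421993) px
  c1 = (370.978448, 164.203336) px
  c2 = (344.670456, 49.567064) px
  c3 = (228.517945, 51.469415) px
Planar DLT: solve 8×8 A·h = b for H (H[2,2]=1):
  H  [+592.75952 +106.38195 +302.59210]
  H  [+10.18853 +499.66338 +110.08685]
  H  [+0.36037 -0.02486 +1.00000]
B = K⁻¹H; ‖b₁‖=0.680265, ‖b₂‖=0.680265; λ = 2/(‖b₁‖+‖b₂‖) = 1.470015, sign → tz>0 ⇒ λ=+1.470015
r₁ = λ·B[:,0] = (+0.83466,-0.15072,+0.52975); r₂ = λ·B[:,1] = (+0.20000,+0.97911,-0.03655)
r₃ = r₁×r₂ = (-0.51318,+0.13645,+0.84737); SVD([r₁ r₂ r₃]) → R = UVᵀ:
  R  [+0.83466 +0.20000 -0.51318]
  R  [-0.15072 +0.97911 +0.13645]
  R  [+0.52975 -0.03655 +0.84737]
t = (-0.03150, -0.25984, +1.47002) m
tr R = 2.661136; θ = arccos((tr R − 1)/2) = 0.590669 rad = 33.843°
axis k = ((R−Rᵀ)₃₂, (R−Rᵀ)₁₃, (R−Rᵀ)₂₁) / (2 sinθ) = (-0.155321, -0.936338, -0.314875)
rvec = θ·k = (-0.091743, -0.553066, -0.185987)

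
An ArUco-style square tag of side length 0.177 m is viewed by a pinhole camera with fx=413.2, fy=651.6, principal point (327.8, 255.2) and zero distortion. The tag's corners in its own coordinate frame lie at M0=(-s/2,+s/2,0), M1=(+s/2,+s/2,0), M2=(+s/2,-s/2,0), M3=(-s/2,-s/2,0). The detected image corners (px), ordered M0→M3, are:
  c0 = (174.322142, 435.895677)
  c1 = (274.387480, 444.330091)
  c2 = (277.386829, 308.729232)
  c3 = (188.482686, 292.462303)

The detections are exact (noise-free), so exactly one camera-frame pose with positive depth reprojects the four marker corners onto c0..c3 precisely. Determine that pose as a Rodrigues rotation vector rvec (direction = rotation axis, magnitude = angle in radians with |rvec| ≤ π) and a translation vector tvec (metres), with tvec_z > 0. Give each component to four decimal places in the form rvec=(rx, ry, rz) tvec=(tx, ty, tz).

rvec=(-0.5238, -0.3302, 0.0580) tvec=(-0.1860, 0.1350, 0.7893)

Intrinsics K: fx=413.2, fy=651.6, cx=327.8, cy=255.2
Marker side s = 0.177 m; corners in marker frame (Z=0):
  M0 = (-0.0885, +0.0885, 0)
  M1 = (+0.0885, +0.0885, 0)
  M2 = (+0.0885, -0.0885, 0)
  M3 = (-0.0885, -0.0885, 0)
Detected image corners:
  c0 = (174.322142, 435.895677) px
  c1 = (274.387480, 444.330091) px
  c2 = (277.386829, 308.729232) px
  c3 = (188.482686, 292.462303) px
Planar DLT: solve 8×8 A·h = b for H (H[2,2]=1):
  H  [+617.38737 -192.27684 +230.44586]
  H  [+209.25501 +552.88585 +366.64739]
  H  [+0.37326 -0.63349 +1.00000]
B = K⁻¹H; ‖b₁‖=1.266986, ‖b₂‖=1.266986; λ = 2/(‖b₁‖+‖b₂‖) = 0.789275, sign → tz>0 ⇒ λ=+0.789275
r₁ = λ·B[:,0] = (+0.94559,+0.13809,+0.29460); r₂ = λ·B[:,1] = (+0.02938,+0.86553,-0.50000)
r₃ = r₁×r₂ = (-0.32403,+0.48145,+0.81438); SVD([r₁ r₂ r₃]) → R = UVᵀ:
  R  [+0.94559 +0.02938 -0.32403]
  R  [+0.13809 +0.86553 +0.48145]
  R  [+0.29460 -0.50000 +0.81438]
t = (-0.18596, +0.13499, +0.78927) m
tr R = 2.625498; θ = arccos((tr R − 1)/2) = 0.621941 rad = 35.635°
axis k = ((R−Rᵀ)₃₂, (R−Rᵀ)₁₃, (R−Rᵀ)₂₁) / (2 sinθ) = (-0.842278, -0.530909, +0.093292)
rvec = θ·k = (-0.523847, -0.330194, +0.058022)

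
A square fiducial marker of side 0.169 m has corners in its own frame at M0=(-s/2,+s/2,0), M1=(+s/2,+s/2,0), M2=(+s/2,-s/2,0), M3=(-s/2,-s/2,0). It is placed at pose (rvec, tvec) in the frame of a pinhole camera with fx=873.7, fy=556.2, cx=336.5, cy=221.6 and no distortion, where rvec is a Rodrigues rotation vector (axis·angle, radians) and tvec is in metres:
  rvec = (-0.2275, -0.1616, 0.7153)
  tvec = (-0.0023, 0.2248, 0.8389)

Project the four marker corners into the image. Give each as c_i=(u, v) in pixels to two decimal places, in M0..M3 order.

Intrinsics K: fx=873.7, fy=556.2, cx=336.5, cy=221.6
Marker side s = 0.169 m; corners in marker frame (Z=0):
  M0 = (-0.0845, +0.0845, 0)
  M1 = (+0.0845, +0.0845, 0)
  M2 = (+0.0845, -0.0845, 0)
  M3 = (-0.0845, -0.0845, 0)
rvec = (-0.2275, -0.1616, 0.7153), |rvec| = θ = 0.76781 rad = 43.992°
Rodrigues: sinθ=0.69456, 1−cosθ=0.28056; R = I + sinθ·[k]× + (1−cosθ)·[k]×²:
    [+0.74407 -0.62957 -0.22363]
    [+0.66456 +0.73187 +0.15078]
    [+0.06874 -0.26081 +0.96294]
t = (-0.0023, 0.2248, 0.8389) m
M0: Pc = R·M0+t = (-0.11837, +0.23049, +0.81105); u = 873.7·(-0.11837)/0.81105 + 336.5 = 208.9848, v = 556.2·(+0.23049)/0.81105 + 221.6 = 379.6625
M1: Pc = R·M1+t = (+0.00738, +0.34280, +0.82267); u = 873.7·(+0.00738)/0.82267 + 336.5 = 344.3330, v = 556.2·(+0.34280)/0.82267 + 221.6 = 453.3626
M2: Pc = R·M2+t = (+0.11377, +0.21911, +0.86675); u = 873.7·(+0.11377)/0.86675 + 336.5 = 451.1847, v = 556.2·(+0.21911)/0.86675 + 221.6 = 362.2067
M3: Pc = R·M3+t = (-0.01198, +0.10680, +0.85513); u = 873.7·(-0.01198)/0.85513 + 336.5 = 324.2644, v = 556.2·(+0.10680)/0.85513 + 221.6 = 291.0671

c0=(208.98, 379.66) c1=(344.33, 453.36) c2=(451.18, 362.21) c3=(324.26, 291.07)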